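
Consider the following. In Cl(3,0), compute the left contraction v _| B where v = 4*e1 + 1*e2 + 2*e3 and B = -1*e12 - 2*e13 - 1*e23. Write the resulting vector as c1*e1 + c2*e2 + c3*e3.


Left contraction v _| B = <vB>_1 (grade-1 part of the geometric product vB).
Using e1_|e12 = e2, e2_|e12 = -e1, e1_|e13 = e3, e3_|e13 = -e1, e2_|e23 = e3, e3_|e23 = -e2:
e1 coeff: -v2*b12 - v3*b13 = -(1)*(-1) - (2)*(-2) = 5
e2 coeff: v1*b12 - v3*b23 = (4)*(-1) - (2)*(-1) = -2
e3 coeff: v1*b13 + v2*b23 = (4)*(-2) + (1)*(-1) = -9
v _| B = 5*e1 - 2*e2 - 9*e3


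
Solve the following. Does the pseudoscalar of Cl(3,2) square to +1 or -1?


The pseudoscalar I = e1...e_n (product of all n generators) of Cl(p,q) satisfies I^2 = (-1)^(q + n(n-1)/2).
p = 3, q = 2, n = p + q = 5
n(n-1)/2 = 5 * 4 / 2 = 10
Exponent = q + n(n-1)/2 = 2 + 10 = 12
I^2 = (-1)^12 = +1


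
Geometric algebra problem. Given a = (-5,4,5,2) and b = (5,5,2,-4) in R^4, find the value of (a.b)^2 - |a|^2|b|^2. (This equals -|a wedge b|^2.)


a . b = (-5)*5 + 4*5 + 5*2 + 2*(-4)
= -25 + 20 + 10 + (-8) = -3
|a|^2 = (-5)^2 + 4^2 + 5^2 + 2^2 = 70
|b|^2 = 5^2 + 5^2 + 2^2 + (-4)^2 = 70
(a.b)^2 = (-3)^2 = 9
|a|^2 * |b|^2 = 70 * 70 = 4900
Result = 9 - 4900 = -4891


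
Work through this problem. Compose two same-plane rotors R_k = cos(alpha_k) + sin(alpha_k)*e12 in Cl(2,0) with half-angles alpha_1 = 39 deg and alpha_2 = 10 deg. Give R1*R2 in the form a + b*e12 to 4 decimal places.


Same-plane rotors commute and their half-angles add:
R1*R2 = cos(a1 + a2) + sin(a1 + a2)*e12.
a1 + a2 = 39 + 10 = 49 deg
cos(49 deg) = 0.6561
sin(49 deg) = 0.7547
R1*R2 = 0.6561 + 0.7547*e12


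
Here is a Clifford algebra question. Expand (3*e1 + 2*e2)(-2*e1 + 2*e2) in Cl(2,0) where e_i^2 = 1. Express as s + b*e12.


Expand: (3*e1 + 2*e2)(-2*e1 + 2*e2)
= 3*(-2)*e1e1 + 3*2*e1e2 + 2*(-2)*e2e1 + 2*2*e2e2
Using e1^2 = e2^2 = 1, e2e1 = -e1e2:
Scalar part s = 3*(-2) + 2*2 = -6 + 4 = -2
Bivector part b = 3*2 - 2*(-2) = 6 - (-4) = 10
uv = -2 + 10*e12


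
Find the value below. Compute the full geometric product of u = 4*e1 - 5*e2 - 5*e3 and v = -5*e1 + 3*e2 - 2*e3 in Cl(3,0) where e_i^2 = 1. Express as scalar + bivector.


In Cl(3,0): e_i^2 = 1, e_ie_j = -e_je_i for i != j.
Scalar part = u . v = 4*(-5) + (-5)*3 + (-5)*(-2)
= -20 + (-15) + 10 = -25
e12 coeff = 4*3 - (-5)*(-5) = 12 - 25 = -13
e13 coeff = 4*(-2) - (-5)*(-5) = -8 - 25 = -33
e23 coeff = (-5)*(-2) - (-5)*3 = 10 - (-15) = 25
uv = -25 - 13*e12 - 33*e13 + 25*e23


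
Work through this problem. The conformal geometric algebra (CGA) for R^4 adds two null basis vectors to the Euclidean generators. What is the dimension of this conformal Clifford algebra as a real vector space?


The conformal model of R^4 uses Cl(5,1): the 4 Euclidean generators plus two extra orthogonal generators e+ (e+^2 = +1) and e- (e-^2 = -1), from which the null vectors e0, einf are built.
Number of generators m = 4 + 2 = 6.
dim Cl(p,q) = 2^m = 2^6 = 64


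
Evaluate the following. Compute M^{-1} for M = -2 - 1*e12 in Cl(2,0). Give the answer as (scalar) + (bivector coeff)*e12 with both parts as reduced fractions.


M = -2 - 1*e12, where e12^2 = -1.
Since M commutes with its reverse ~M = a - b*e12, M * ~M = a^2 - b^2*e12^2 = a^2 + b^2.
So M^{-1} = ~M / (a^2 + b^2) = (a - b*e12)/(a^2 + b^2).
a^2 + b^2 = 4 + 1 = 5
Scalar part = -2/5 = -2/5
Bivector coeff = 1/5 = 1/5
M^{-1} = -2/5 + 1/5*e12


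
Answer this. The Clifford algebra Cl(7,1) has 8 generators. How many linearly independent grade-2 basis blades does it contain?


Number of grade-k basis blades in Cl(p,q) with n = p + q is C(n, k).
n = 7 + 1 = 8
C(8, 2) = 8! / (2! * 6!)
= 40320 / (2 * 720)
= 28


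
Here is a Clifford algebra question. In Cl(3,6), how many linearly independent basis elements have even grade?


Even subalgebra dimension = 2^(n-1)
n = 3 + 6 = 9
2^(9 - 1) = 2^8 = 256
Verification: sum of C(9,k) for even k = 1 + 36 + 126 + 84 + 9 = 256
Result = 256


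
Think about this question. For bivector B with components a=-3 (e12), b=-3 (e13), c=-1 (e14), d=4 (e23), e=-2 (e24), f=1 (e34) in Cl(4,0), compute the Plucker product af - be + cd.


Plucker relation: af - be + cd
a*f = (-3)*1 = -3
b*e = (-3)*(-2) = 6
c*d = (-1)*4 = -4
af - be + cd = -3 - 6 + (-4)
= -13


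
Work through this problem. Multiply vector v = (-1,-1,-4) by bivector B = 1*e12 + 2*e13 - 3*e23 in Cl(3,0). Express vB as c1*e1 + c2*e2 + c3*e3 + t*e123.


vB has grade-1 (vector) and grade-3 (trivector) parts: vB = (v _| B) + (v ^ B).
Vector part <vB>_1:
  e1: -v2*b12 - v3*b13 = -(-1)*(1) - (-4)*(2) = 9
  e2: v1*b12 - v3*b23 = (-1)*(1) - (-4)*(-3) = -13
  e3: v1*b13 + v2*b23 = (-1)*(2) + (-1)*(-3) = 1
Trivector part <vB>_3:
  e123: v1*b23 - v2*b13 + v3*b12 = (-1)*(-3) - (-1)*(2) + (-4)*(1) = 1
vB = 9*e1 - 13*e2 + 1*e3 + 1*e123


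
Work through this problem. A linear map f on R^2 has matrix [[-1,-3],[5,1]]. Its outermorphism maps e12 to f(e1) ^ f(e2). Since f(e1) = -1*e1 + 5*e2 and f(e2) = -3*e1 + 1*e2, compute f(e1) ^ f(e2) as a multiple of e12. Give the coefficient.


The outermorphism of a linear map f sends e1^e2 to f(e1)^f(e2).
f(e1) = -1*e1 + 5*e2
f(e2) = -3*e1 + 1*e2
f(e1) ^ f(e2) = (-1*e1 + 5*e2) ^ (-3*e1 + 1*e2)
= (-1)*1*e12 + 5*(-3)*e21
= (-1 - (-15))*e12
= 14*e12
Coefficient = 14


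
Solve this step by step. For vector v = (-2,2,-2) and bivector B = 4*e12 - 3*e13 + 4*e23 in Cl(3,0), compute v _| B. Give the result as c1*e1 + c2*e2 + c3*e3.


Left contraction v _| B = <vB>_1 (grade-1 part of the geometric product vB).
Using e1_|e12 = e2, e2_|e12 = -e1, e1_|e13 = e3, e3_|e13 = -e1, e2_|e23 = e3, e3_|e23 = -e2:
e1 coeff: -v2*b12 - v3*b13 = -(2)*(4) - (-2)*(-3) = -14
e2 coeff: v1*b12 - v3*b23 = (-2)*(4) - (-2)*(4) = 0
e3 coeff: v1*b13 + v2*b23 = (-2)*(-3) + (2)*(4) = 14
v _| B = -14*e1 + 0*e2 + 14*e3


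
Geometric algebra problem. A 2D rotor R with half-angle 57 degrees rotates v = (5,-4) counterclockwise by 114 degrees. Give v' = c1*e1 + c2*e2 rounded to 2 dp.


Rotor R = cos(57deg) - sin(57deg)*e12
Rotation angle theta = 2 * 57 = 114 degrees
v' = R*v*~R rotates v by theta.
cos(114deg) = -0.4067, sin(114deg) = 0.9135
v'_1 = 5*cos(114deg) - (-4)*sin(114deg)
= 5*(-0.4067) - (-4)*0.9135
= 1.62
v'_2 = 5*sin(114deg) + (-4)*cos(114deg)
= 5*0.9135 + (-4)*(-0.4067)
= 6.19
v' = 1.62*e1 + 6.19*e2


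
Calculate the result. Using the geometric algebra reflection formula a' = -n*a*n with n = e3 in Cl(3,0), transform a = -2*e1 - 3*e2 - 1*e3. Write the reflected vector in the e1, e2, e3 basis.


Reflection formula: a' = -n*a*n, with n = e3 (unit vector, n^2 = 1).
For reflection through hyperplane perp to e3:
The component along e3 flips sign, others stay.
a = (-2, -3, -1)
a' = (-2, -3, 1)
a' = -2*e1 - 3*e2 + 1*e3


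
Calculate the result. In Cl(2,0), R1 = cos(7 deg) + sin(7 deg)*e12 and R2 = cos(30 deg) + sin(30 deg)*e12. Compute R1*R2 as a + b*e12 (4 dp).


Same-plane rotors commute and their half-angles add:
R1*R2 = cos(a1 + a2) + sin(a1 + a2)*e12.
a1 + a2 = 7 + 30 = 37 deg
cos(37 deg) = 0.7986
sin(37 deg) = 0.6018
R1*R2 = 0.7986 + 0.6018*e12


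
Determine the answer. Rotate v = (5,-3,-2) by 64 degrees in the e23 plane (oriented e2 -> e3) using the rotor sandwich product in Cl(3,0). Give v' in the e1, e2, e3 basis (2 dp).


Rotor R = cos(32deg) - sin(32deg)*e23
Rotation angle theta = 2 * 32 = 64 degrees in the e23 plane (e2 -> e3).
The component perpendicular to the plane (e1) is invariant: v'_1 = v1 = 5.00
cos(64deg) = 0.4384, sin(64deg) = 0.8988
v'_2 = v2*cos(theta) - v3*sin(theta) = -3*0.4384 - (-2)*0.8988 = 0.48
v'_3 = v2*sin(theta) + v3*cos(theta) = -3*0.8988 + (-2)*0.4384 = -3.57
v' = 5.00*e1 + 0.48*e2 - 3.57*e3


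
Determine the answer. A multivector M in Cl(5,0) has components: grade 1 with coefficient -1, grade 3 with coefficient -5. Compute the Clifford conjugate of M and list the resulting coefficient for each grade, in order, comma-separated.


Clifford conjugate sign for grade k: (-1)^(k(k+1)/2)
Grade 1: (-1)^(1*2/2) = (-1)^1 = -1, coeff -1 -> 1
Grade 3: (-1)^(3*4/2) = (-1)^6 = 1, coeff -5 -> -5
Conjugated coefficients: 1, -5


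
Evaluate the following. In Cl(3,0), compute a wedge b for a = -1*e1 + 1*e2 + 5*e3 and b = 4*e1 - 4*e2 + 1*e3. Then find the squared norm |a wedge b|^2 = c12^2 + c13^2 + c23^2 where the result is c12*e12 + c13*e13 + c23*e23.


a wedge b = (a1*b2 - a2*b1)*e12 + (a1*b3 - a3*b1)*e13 + (a2*b3 - a3*b2)*e23
e12 coeff: (-1)*(-4) - 1*4 = 4 - 4 = 0
e13 coeff: (-1)*1 - 5*4 = -1 - 20 = -21
e23 coeff: 1*1 - 5*(-4) = 1 - (-20) = 21
|a wedge b|^2 = 0^2 + (-21)^2 + 21^2
= 0 + 441 + 441
= 882


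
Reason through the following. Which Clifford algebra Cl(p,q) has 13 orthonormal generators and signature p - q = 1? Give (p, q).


We need p + q = 13 and p - q = 1.
Adding: 2p = 13 + 1 = 14, so p = 7.
Then q = 13 - 7 = 6.
(p, q) = (7, 6)


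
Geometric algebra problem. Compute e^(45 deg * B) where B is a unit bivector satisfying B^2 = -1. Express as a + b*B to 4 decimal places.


For a unit bivector B with B^2 = -1, the exponential series gives
e^(theta*B) = cos(theta) + sin(theta)*B (the GA analogue of Euler's formula).
theta = 45 degrees = 0.785398 rad
cos(45 deg) = 0.7071
sin(45 deg) = 0.7071
exp(theta*B) = 0.7071 + 0.7071*B


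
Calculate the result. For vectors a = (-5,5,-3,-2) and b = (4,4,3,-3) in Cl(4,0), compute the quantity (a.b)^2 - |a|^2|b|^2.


a . b = (-5)*4 + 5*4 + (-3)*3 + (-2)*(-3)
= -20 + 20 + (-9) + 6 = -3
|a|^2 = (-5)^2 + 5^2 + (-3)^2 + (-2)^2 = 63
|b|^2 = 4^2 + 4^2 + 3^2 + (-3)^2 = 50
(a.b)^2 = (-3)^2 = 9
|a|^2 * |b|^2 = 63 * 50 = 3150
Result = 9 - 3150 = -3141


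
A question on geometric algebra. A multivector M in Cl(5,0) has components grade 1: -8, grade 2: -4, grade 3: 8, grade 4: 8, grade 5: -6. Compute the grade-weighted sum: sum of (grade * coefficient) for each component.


Grade-weighted sum = sum of grade_k * coefficient_k
1*(-8) = -8
2*(-4) = -8
3*8 = 24
4*8 = 32
5*(-6) = -30
Total = -8 + (-8) + 24 + 32 + (-30) = 10


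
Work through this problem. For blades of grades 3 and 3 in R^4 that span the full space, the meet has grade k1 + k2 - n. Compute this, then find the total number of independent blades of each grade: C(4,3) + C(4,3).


Meet grade = grade(A) + grade(B) - n
= 3 + 3 - 4 = 2
C(4,3) = 4
C(4,3) = 4
dim_A + dim_B = 4 + 4 = 8


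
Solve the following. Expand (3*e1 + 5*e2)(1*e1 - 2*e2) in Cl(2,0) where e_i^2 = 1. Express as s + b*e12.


Expand: (3*e1 + 5*e2)(1*e1 - 2*e2)
= 3*1*e1e1 + 3*(-2)*e1e2 + 5*1*e2e1 + 5*(-2)*e2e2
Using e1^2 = e2^2 = 1, e2e1 = -e1e2:
Scalar part s = 3*1 + 5*(-2) = 3 + (-10) = -7
Bivector part b = 3*(-2) - 5*1 = -6 - 5 = -11
uv = -7 - 11*e12


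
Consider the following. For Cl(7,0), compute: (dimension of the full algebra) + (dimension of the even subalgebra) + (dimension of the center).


n = 7 + 0 = 7
Total dim = 2^7 = 128
Even subalgebra dim = 2^6 = 64
n is odd, so center dim = 2
Sum = 128 + 64 + 2 = 194


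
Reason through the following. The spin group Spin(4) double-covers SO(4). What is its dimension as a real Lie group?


Spin(n) double-covers SO(n); both have Lie algebra so(n) of dimension n(n-1)/2.
n = 4
n(n-1) = 4 * 3 = 12
dim Spin(4) = 12/2 = 6


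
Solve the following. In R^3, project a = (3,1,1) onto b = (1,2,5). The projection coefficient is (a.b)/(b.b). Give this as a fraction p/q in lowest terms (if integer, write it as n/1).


Projection coefficient = (a . b) / (b . b)
a . b = 3*1 + 1*2 + 1*5
= 3 + 2 + 5 = 10
b . b = 1^2 + 2^2 + 5^2
= 1 + 4 + 25 = 30
Coefficient = 10/30
In lowest terms: 1/3


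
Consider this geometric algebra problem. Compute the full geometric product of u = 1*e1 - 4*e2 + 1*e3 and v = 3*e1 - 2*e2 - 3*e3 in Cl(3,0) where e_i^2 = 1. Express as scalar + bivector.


In Cl(3,0): e_i^2 = 1, e_ie_j = -e_je_i for i != j.
Scalar part = u . v = 1*3 + (-4)*(-2) + 1*(-3)
= 3 + 8 + (-3) = 8
e12 coeff = 1*(-2) - (-4)*3 = -2 - (-12) = 10
e13 coeff = 1*(-3) - 1*3 = -3 - 3 = -6
e23 coeff = (-4)*(-3) - 1*(-2) = 12 - (-2) = 14
uv = 8 + 10*e12 - 6*e13 + 14*e23


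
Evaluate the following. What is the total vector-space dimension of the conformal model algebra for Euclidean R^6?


The conformal model of R^6 uses Cl(7,1): the 6 Euclidean generators plus two extra orthogonal generators e+ (e+^2 = +1) and e- (e-^2 = -1), from which the null vectors e0, einf are built.
Number of generators m = 6 + 2 = 8.
dim Cl(p,q) = 2^m = 2^8 = 256


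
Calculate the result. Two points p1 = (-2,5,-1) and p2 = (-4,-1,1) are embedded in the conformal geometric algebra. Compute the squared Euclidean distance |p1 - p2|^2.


p1 - p2 = (2, 6, -2)
|p1 - p2|^2 = 2^2 + 6^2 + (-2)^2
= 4 + 36 + 4
= 44


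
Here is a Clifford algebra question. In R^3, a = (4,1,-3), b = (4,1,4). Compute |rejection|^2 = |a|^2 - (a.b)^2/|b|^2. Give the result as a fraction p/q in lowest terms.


|a|^2 = 4^2 + 1^2 + (-3)^2 = 26
|b|^2 = 4^2 + 1^2 + 4^2 = 33
a . b = 4*4 + 1*1 + (-3)*4 = 5
(a.b)^2 = 5^2 = 25
|rej|^2 = 26 - 25/33
= (858 - 25)/33
= 833/33
In lowest terms: 833/33


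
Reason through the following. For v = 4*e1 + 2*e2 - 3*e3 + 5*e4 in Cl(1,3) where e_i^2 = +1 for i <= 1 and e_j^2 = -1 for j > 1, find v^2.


v^2 = sum of c_i^2 * e_i^2
Positive signature terms (e_i^2 = +1): 4^2 = 16
Negative signature terms (e_j^2 = -1): 2^2 + (-3)^2 + 5^2 = 38
v^2 = 16 - 38 = -22


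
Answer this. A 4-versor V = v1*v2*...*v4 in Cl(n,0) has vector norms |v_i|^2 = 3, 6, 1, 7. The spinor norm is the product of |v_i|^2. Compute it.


Spinor norm N(V) = |v1|^2 * |v2|^2 * ... * |v4|^2
= 3 * 6 * 1 * 7
Running product: 3, 18, 18, 126
N(V) = 126


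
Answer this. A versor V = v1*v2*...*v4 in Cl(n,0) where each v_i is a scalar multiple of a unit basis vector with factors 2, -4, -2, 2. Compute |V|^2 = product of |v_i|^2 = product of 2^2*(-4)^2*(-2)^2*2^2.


Each vector v_i has |v_i|^2 = s_i^2
Squared scales: 2^2 = 4, (-4)^2 = 16, (-2)^2 = 4, 2^2 = 4
|V|^2 = 4 * 16 * 4 * 4
= 1024


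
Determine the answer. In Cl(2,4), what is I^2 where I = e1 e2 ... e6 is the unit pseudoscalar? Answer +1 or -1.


The pseudoscalar I = e1...e_n (product of all n generators) of Cl(p,q) satisfies I^2 = (-1)^(q + n(n-1)/2).
p = 2, q = 4, n = p + q = 6
n(n-1)/2 = 6 * 5 / 2 = 15
Exponent = q + n(n-1)/2 = 4 + 15 = 19
I^2 = (-1)^19 = -1


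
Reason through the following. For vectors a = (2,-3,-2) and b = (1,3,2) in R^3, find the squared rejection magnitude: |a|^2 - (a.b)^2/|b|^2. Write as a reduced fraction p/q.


|a|^2 = 2^2 + (-3)^2 + (-2)^2 = 17
|b|^2 = 1^2 + 3^2 + 2^2 = 14
a . b = 2*1 + (-3)*3 + (-2)*2 = -11
(a.b)^2 = (-11)^2 = 121
|rej|^2 = 17 - 121/14
= (238 - 121)/14
= 117/14
In lowest terms: 117/14


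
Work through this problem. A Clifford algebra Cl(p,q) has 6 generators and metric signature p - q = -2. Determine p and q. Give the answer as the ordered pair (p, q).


We need p + q = 6 and p - q = -2.
Adding: 2p = 6 + (-2) = 4, so p = 2.
Then q = 6 - 2 = 4.
(p, q) = (2, 4)


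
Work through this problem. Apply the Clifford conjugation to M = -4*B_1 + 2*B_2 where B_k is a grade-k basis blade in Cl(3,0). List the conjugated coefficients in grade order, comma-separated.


Clifford conjugate sign for grade k: (-1)^(k(k+1)/2)
Grade 1: (-1)^(1*2/2) = (-1)^1 = -1, coeff -4 -> 4
Grade 2: (-1)^(2*3/2) = (-1)^3 = -1, coeff 2 -> -2
Conjugated coefficients: 4, -2


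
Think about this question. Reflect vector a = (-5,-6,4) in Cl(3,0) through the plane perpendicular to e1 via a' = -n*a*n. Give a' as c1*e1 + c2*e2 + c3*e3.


Reflection formula: a' = -n*a*n, with n = e1 (unit vector, n^2 = 1).
For reflection through hyperplane perp to e1:
The component along e1 flips sign, others stay.
a = (-5, -6, 4)
a' = (5, -6, 4)
a' = 5*e1 - 6*e2 + 4*e3


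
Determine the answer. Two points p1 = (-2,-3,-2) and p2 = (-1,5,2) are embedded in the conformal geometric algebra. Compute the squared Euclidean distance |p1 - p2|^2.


p1 - p2 = (-1, -8, -4)
|p1 - p2|^2 = (-1)^2 + (-8)^2 + (-4)^2
= 1 + 64 + 16
= 81


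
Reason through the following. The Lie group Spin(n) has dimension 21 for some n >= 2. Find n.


dim Spin(n) = dim so(n) = n(n-1)/2.
Solve n(n-1)/2 = 21, i.e. n^2 - n - 42 = 0.
Discriminant = 1 + 8*21 = 169
n = (1 + sqrt(169))/2 = (1 + 13)/2 = 7


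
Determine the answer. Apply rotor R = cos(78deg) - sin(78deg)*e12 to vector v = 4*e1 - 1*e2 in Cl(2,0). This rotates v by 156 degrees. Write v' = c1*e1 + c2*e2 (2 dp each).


Rotor R = cos(78deg) - sin(78deg)*e12
Rotation angle theta = 2 * 78 = 156 degrees
v' = R*v*~R rotates v by theta.
cos(156deg) = -0.9135, sin(156deg) = 0.4067
v'_1 = 4*cos(156deg) - (-1)*sin(156deg)
= 4*(-0.9135) - (-1)*0.4067
= -3.25
v'_2 = 4*sin(156deg) + (-1)*cos(156deg)
= 4*0.4067 + (-1)*(-0.9135)
= 2.54
v' = -3.25*e1 + 2.54*e2


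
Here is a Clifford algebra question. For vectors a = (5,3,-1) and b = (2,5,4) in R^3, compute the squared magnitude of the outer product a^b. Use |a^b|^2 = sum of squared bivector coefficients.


a wedge b = (a1*b2 - a2*b1)*e12 + (a1*b3 - a3*b1)*e13 + (a2*b3 - a3*b2)*e23
e12 coeff: 5*5 - 3*2 = 25 - 6 = 19
e13 coeff: 5*4 - (-1)*2 = 20 - (-2) = 22
e23 coeff: 3*4 - (-1)*5 = 12 - (-5) = 17
|a wedge b|^2 = 19^2 + 22^2 + 17^2
= 361 + 484 + 289
= 1134


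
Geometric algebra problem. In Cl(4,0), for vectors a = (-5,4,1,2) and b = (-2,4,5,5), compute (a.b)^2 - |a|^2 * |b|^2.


a . b = (-5)*(-2) + 4*4 + 1*5 + 2*5
= 10 + 16 + 5 + 10 = 41
|a|^2 = (-5)^2 + 4^2 + 1^2 + 2^2 = 46
|b|^2 = (-2)^2 + 4^2 + 5^2 + 5^2 = 70
(a.b)^2 = 41^2 = 1681
|a|^2 * |b|^2 = 46 * 70 = 3220
Result = 1681 - 3220 = -1539


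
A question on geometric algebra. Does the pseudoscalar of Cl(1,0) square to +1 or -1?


The pseudoscalar I = e1...e_n (product of all n generators) of Cl(p,q) satisfies I^2 = (-1)^(q + n(n-1)/2).
p = 1, q = 0, n = p + q = 1
n(n-1)/2 = 1 * 0 / 2 = 0
Exponent = q + n(n-1)/2 = 0 + 0 = 0
I^2 = (-1)^0 = +1


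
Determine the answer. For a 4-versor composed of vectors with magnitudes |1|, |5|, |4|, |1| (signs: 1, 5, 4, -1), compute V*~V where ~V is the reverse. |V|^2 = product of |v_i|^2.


Each vector v_i has |v_i|^2 = s_i^2
Squared scales: 1^2 = 1, 5^2 = 25, 4^2 = 16, (-1)^2 = 1
|V|^2 = 1 * 25 * 16 * 1
= 400


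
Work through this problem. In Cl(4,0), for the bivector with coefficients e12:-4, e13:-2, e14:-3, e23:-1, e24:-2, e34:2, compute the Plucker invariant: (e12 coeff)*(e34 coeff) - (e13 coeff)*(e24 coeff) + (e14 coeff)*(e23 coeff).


Plucker relation: af - be + cd
a*f = (-4)*2 = -8
b*e = (-2)*(-2) = 4
c*d = (-3)*(-1) = 3
af - be + cd = -8 - 4 + 3
= -9


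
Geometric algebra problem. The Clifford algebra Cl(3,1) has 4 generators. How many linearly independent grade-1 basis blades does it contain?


Number of grade-k basis blades in Cl(p,q) with n = p + q is C(n, k).
n = 3 + 1 = 4
C(4, 1) = 4! / (1! * 3!)
= 24 / (1 * 6)
= 4


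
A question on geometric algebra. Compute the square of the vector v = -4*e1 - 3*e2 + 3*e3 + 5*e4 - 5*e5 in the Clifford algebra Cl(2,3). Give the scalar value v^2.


v^2 = sum of c_i^2 * e_i^2
Positive signature terms (e_i^2 = +1): (-4)^2 + (-3)^2 = 25
Negative signature terms (e_j^2 = -1): 3^2 + 5^2 + (-5)^2 = 59
v^2 = 25 - 59 = -34


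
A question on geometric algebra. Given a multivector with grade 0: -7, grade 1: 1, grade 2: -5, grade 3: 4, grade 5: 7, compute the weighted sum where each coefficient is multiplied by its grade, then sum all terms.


Grade-weighted sum = sum of grade_k * coefficient_k
0*(-7) = 0
1*1 = 1
2*(-5) = -10
3*4 = 12
5*7 = 35
Total = 0 + 1 + (-10) + 12 + 35 = 38


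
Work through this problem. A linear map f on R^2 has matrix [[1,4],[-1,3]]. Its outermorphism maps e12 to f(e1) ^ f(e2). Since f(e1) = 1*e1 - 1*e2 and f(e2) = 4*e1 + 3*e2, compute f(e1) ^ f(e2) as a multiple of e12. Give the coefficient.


The outermorphism of a linear map f sends e1^e2 to f(e1)^f(e2).
f(e1) = 1*e1 - 1*e2
f(e2) = 4*e1 + 3*e2
f(e1) ^ f(e2) = (1*e1 - 1*e2) ^ (4*e1 + 3*e2)
= 1*3*e12 + (-1)*4*e21
= (3 - (-4))*e12
= 7*e12
Coefficient = 7


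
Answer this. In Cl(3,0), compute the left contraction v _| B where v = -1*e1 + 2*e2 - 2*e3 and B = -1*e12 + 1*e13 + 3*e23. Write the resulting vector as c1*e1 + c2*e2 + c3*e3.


Left contraction v _| B = <vB>_1 (grade-1 part of the geometric product vB).
Using e1_|e12 = e2, e2_|e12 = -e1, e1_|e13 = e3, e3_|e13 = -e1, e2_|e23 = e3, e3_|e23 = -e2:
e1 coeff: -v2*b12 - v3*b13 = -(2)*(-1) - (-2)*(1) = 4
e2 coeff: v1*b12 - v3*b23 = (-1)*(-1) - (-2)*(3) = 7
e3 coeff: v1*b13 + v2*b23 = (-1)*(1) + (2)*(3) = 5
v _| B = 4*e1 + 7*e2 + 5*e3


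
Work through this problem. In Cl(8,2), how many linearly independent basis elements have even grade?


Even subalgebra dimension = 2^(n-1)
n = 8 + 2 = 10
2^(10 - 1) = 2^9 = 512
Verification: sum of C(10,k) for even k = 1 + 45 + 210 + 210 + 45 + 1 = 512
Result = 512


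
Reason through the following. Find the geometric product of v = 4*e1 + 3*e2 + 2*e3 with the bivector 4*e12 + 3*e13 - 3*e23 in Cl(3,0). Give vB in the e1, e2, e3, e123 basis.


vB has grade-1 (vector) and grade-3 (trivector) parts: vB = (v _| B) + (v ^ B).
Vector part <vB>_1:
  e1: -v2*b12 - v3*b13 = -(3)*(4) - (2)*(3) = -18
  e2: v1*b12 - v3*b23 = (4)*(4) - (2)*(-3) = 22
  e3: v1*b13 + v2*b23 = (4)*(3) + (3)*(-3) = 3
Trivector part <vB>_3:
  e123: v1*b23 - v2*b13 + v3*b12 = (4)*(-3) - (3)*(3) + (2)*(4) = -13
vB = -18*e1 + 22*e2 + 3*e3 - 13*e123


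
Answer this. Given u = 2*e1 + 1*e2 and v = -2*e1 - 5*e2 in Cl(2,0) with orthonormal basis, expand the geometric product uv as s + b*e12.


Expand: (2*e1 + 1*e2)(-2*e1 - 5*e2)
= 2*(-2)*e1e1 + 2*(-5)*e1e2 + 1*(-2)*e2e1 + 1*(-5)*e2e2
Using e1^2 = e2^2 = 1, e2e1 = -e1e2:
Scalar part s = 2*(-2) + 1*(-5) = -4 + (-5) = -9
Bivector part b = 2*(-5) - 1*(-2) = -10 - (-2) = -8
uv = -9 - 8*e12


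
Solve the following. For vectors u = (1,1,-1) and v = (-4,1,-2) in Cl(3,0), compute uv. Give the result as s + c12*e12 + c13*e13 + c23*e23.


In Cl(3,0): e_i^2 = 1, e_ie_j = -e_je_i for i != j.
Scalar part = u . v = 1*(-4) + 1*1 + (-1)*(-2)
= -4 + 1 + 2 = -1
e12 coeff = 1*1 - 1*(-4) = 1 - (-4) = 5
e13 coeff = 1*(-2) - (-1)*(-4) = -2 - 4 = -6
e23 coeff = 1*(-2) - (-1)*1 = -2 - (-1) = -1
uv = -1 + 5*e12 - 6*e13 - 1*e23


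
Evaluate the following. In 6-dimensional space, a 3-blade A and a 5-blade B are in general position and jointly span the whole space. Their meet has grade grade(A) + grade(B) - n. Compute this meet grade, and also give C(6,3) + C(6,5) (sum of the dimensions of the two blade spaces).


Meet grade = grade(A) + grade(B) - n
= 3 + 5 - 6 = 2
C(6,3) = 20
C(6,5) = 6
dim_A + dim_B = 20 + 6 = 26


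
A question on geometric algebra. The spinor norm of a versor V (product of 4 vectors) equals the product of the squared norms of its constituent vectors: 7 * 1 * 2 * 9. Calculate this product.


Spinor norm N(V) = |v1|^2 * |v2|^2 * ... * |v4|^2
= 7 * 1 * 2 * 9
Running product: 7, 7, 14, 126
N(V) = 126


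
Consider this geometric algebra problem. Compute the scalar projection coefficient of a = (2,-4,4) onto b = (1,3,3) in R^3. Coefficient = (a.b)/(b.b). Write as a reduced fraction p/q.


Projection coefficient = (a . b) / (b . b)
a . b = 2*1 + (-4)*3 + 4*3
= 2 + (-12) + 12 = 2
b . b = 1^2 + 3^2 + 3^2
= 1 + 9 + 9 = 19
Coefficient = 2/19
In lowest terms: 2/19


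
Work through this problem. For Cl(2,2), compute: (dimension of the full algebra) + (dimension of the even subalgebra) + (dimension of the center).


n = 2 + 2 = 4
Total dim = 2^4 = 16
Even subalgebra dim = 2^3 = 8
n is even, so center dim = 1
Sum = 16 + 8 + 1 = 25


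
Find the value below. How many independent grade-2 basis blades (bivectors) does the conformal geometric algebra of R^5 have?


The conformal model of R^5 uses Cl(6,1) with m = 5 + 2 = 7 generators.
Number of grade-2 blades = C(m, 2) = C(7, 2)
= 7*6/2 = 21


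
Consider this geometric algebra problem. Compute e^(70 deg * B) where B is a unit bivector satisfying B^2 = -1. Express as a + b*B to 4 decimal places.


For a unit bivector B with B^2 = -1, the exponential series gives
e^(theta*B) = cos(theta) + sin(theta)*B (the GA analogue of Euler's formula).
theta = 70 degrees = 1.22173 rad
cos(70 deg) = 0.3420
sin(70 deg) = 0.9397
exp(theta*B) = 0.3420 + 0.9397*B


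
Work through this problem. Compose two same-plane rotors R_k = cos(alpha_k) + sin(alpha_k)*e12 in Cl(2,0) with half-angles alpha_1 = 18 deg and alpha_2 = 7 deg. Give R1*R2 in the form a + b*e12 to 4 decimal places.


Same-plane rotors commute and their half-angles add:
R1*R2 = cos(a1 + a2) + sin(a1 + a2)*e12.
a1 + a2 = 18 + 7 = 25 deg
cos(25 deg) = 0.9063
sin(25 deg) = 0.4226
R1*R2 = 0.9063 + 0.4226*e12


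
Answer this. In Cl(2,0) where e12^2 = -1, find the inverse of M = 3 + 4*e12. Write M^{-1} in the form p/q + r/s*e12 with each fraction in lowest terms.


M = 3 + 4*e12, where e12^2 = -1.
Since M commutes with its reverse ~M = a - b*e12, M * ~M = a^2 - b^2*e12^2 = a^2 + b^2.
So M^{-1} = ~M / (a^2 + b^2) = (a - b*e12)/(a^2 + b^2).
a^2 + b^2 = 9 + 16 = 25
Scalar part = 3/25 = 3/25
Bivector coeff = -4/25 = -4/25
M^{-1} = 3/25 - 4/25*e12


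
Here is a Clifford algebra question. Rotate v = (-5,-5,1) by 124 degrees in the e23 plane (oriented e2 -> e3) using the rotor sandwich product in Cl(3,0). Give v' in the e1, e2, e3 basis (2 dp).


Rotor R = cos(62deg) - sin(62deg)*e23
Rotation angle theta = 2 * 62 = 124 degrees in the e23 plane (e2 -> e3).
The component perpendicular to the plane (e1) is invariant: v'_1 = v1 = -5.00
cos(124deg) = -0.5592, sin(124deg) = 0.8290
v'_2 = v2*cos(theta) - v3*sin(theta) = -5*(-0.5592) - 1*0.8290 = 1.97
v'_3 = v2*sin(theta) + v3*cos(theta) = -5*0.8290 + 1*(-0.5592) = -4.70
v' = -5.00*e1 + 1.97*e2 - 4.70*e3


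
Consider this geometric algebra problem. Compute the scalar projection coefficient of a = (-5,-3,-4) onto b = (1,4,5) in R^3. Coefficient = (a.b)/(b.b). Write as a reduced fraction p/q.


Projection coefficient = (a . b) / (b . b)
a . b = (-5)*1 + (-3)*4 + (-4)*5
= -5 + (-12) + (-20) = -37
b . b = 1^2 + 4^2 + 5^2
= 1 + 16 + 25 = 42
Coefficient = -37/42
In lowest terms: -37/42


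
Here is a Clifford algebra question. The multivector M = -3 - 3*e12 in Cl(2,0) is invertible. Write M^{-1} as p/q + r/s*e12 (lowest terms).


M = -3 - 3*e12, where e12^2 = -1.
Since M commutes with its reverse ~M = a - b*e12, M * ~M = a^2 - b^2*e12^2 = a^2 + b^2.
So M^{-1} = ~M / (a^2 + b^2) = (a - b*e12)/(a^2 + b^2).
a^2 + b^2 = 9 + 9 = 18
Scalar part = -3/18 = -1/6
Bivector coeff = 3/18 = 1/6
M^{-1} = -1/6 + 1/6*e12


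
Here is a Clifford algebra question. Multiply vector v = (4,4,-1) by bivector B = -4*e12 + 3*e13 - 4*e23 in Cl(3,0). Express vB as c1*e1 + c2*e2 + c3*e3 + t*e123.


vB has grade-1 (vector) and grade-3 (trivector) parts: vB = (v _| B) + (v ^ B).
Vector part <vB>_1:
  e1: -v2*b12 - v3*b13 = -(4)*(-4) - (-1)*(3) = 19
  e2: v1*b12 - v3*b23 = (4)*(-4) - (-1)*(-4) = -20
  e3: v1*b13 + v2*b23 = (4)*(3) + (4)*(-4) = -4
Trivector part <vB>_3:
  e123: v1*b23 - v2*b13 + v3*b12 = (4)*(-4) - (4)*(3) + (-1)*(-4) = -24
vB = 19*e1 - 20*e2 - 4*e3 - 24*e123


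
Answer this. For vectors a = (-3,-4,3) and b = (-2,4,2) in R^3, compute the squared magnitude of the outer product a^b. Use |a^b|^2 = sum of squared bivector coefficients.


a wedge b = (a1*b2 - a2*b1)*e12 + (a1*b3 - a3*b1)*e13 + (a2*b3 - a3*b2)*e23
e12 coeff: (-3)*4 - (-4)*(-2) = -12 - 8 = -20
e13 coeff: (-3)*2 - 3*(-2) = -6 - (-6) = 0
e23 coeff: (-4)*2 - 3*4 = -8 - 12 = -20
|a wedge b|^2 = (-20)^2 + 0^2 + (-20)^2
= 400 + 0 + 400
= 800


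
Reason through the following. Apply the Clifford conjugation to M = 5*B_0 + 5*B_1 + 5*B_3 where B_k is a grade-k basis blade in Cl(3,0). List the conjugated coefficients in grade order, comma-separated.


Clifford conjugate sign for grade k: (-1)^(k(k+1)/2)
Grade 0: (-1)^(0*1/2) = (-1)^0 = 1, coeff 5 -> 5
Grade 1: (-1)^(1*2/2) = (-1)^1 = -1, coeff 5 -> -5
Grade 3: (-1)^(3*4/2) = (-1)^6 = 1, coeff 5 -> 5
Conjugated coefficients: 5, -5, 5


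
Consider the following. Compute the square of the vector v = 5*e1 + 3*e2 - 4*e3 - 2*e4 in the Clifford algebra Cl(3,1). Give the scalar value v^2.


v^2 = sum of c_i^2 * e_i^2
Positive signature terms (e_i^2 = +1): 5^2 + 3^2 + (-4)^2 = 50
Negative signature terms (e_j^2 = -1): (-2)^2 = 4
v^2 = 50 - 4 = 46


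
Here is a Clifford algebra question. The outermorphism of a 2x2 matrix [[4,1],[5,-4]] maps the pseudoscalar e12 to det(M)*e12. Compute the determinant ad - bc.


The outermorphism of a linear map f sends e1^e2 to f(e1)^f(e2).
f(e1) = 4*e1 + 5*e2
f(e2) = 1*e1 - 4*e2
f(e1) ^ f(e2) = (4*e1 + 5*e2) ^ (1*e1 - 4*e2)
= 4*(-4)*e12 + 5*1*e21
= (-16 - 5)*e12
= -21*e12
Coefficient = -21


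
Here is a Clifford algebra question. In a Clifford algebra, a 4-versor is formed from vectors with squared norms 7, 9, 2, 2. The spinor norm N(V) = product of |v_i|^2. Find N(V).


Spinor norm N(V) = |v1|^2 * |v2|^2 * ... * |v4|^2
= 7 * 9 * 2 * 2
Running product: 7, 63, 126, 252
N(V) = 252


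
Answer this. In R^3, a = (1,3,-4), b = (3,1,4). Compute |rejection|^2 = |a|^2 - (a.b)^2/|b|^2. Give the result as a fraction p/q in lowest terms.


|a|^2 = 1^2 + 3^2 + (-4)^2 = 26
|b|^2 = 3^2 + 1^2 + 4^2 = 26
a . b = 1*3 + 3*1 + (-4)*4 = -10
(a.b)^2 = (-10)^2 = 100
|rej|^2 = 26 - 100/26
= (676 - 100)/26
= 576/26
In lowest terms: 288/13


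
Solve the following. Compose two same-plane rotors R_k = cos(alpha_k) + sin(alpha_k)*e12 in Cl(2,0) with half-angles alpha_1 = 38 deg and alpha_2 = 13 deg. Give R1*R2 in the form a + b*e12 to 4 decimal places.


Same-plane rotors commute and their half-angles add:
R1*R2 = cos(a1 + a2) + sin(a1 + a2)*e12.
a1 + a2 = 38 + 13 = 51 deg
cos(51 deg) = 0.6293
sin(51 deg) = 0.7771
R1*R2 = 0.6293 + 0.7771*e12


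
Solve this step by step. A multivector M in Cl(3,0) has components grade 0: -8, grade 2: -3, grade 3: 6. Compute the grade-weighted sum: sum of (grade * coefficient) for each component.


Grade-weighted sum = sum of grade_k * coefficient_k
0*(-8) = 0
2*(-3) = -6
3*6 = 18
Total = 0 + (-6) + 18 = 12


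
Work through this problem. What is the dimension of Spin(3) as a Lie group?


Spin(n) double-covers SO(n); both have Lie algebra so(n) of dimension n(n-1)/2.
n = 3
n(n-1) = 3 * 2 = 6
dim Spin(3) = 6/2 = 3


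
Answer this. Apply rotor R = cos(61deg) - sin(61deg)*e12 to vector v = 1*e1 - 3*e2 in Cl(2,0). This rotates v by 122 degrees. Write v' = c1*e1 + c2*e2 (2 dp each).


Rotor R = cos(61deg) - sin(61deg)*e12
Rotation angle theta = 2 * 61 = 122 degrees
v' = R*v*~R rotates v by theta.
cos(122deg) = -0.5299, sin(122deg) = 0.8480
v'_1 = 1*cos(122deg) - (-3)*sin(122deg)
= 1*(-0.5299) - (-3)*0.8480
= 2.01
v'_2 = 1*sin(122deg) + (-3)*cos(122deg)
= 1*0.8480 + (-3)*(-0.5299)
= 2.44
v' = 2.01*e1 + 2.44*e2


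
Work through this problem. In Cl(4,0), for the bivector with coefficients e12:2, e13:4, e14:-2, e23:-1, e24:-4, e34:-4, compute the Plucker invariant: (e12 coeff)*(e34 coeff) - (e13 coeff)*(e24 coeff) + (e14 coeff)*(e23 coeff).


Plucker relation: af - be + cd
a*f = 2*(-4) = -8
b*e = 4*(-4) = -16
c*d = (-2)*(-1) = 2
af - be + cd = -8 - (-16) + 2
= 10


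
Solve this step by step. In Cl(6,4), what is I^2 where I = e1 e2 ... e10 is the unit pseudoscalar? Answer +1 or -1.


The pseudoscalar I = e1...e_n (product of all n generators) of Cl(p,q) satisfies I^2 = (-1)^(q + n(n-1)/2).
p = 6, q = 4, n = p + q = 10
n(n-1)/2 = 10 * 9 / 2 = 45
Exponent = q + n(n-1)/2 = 4 + 45 = 49
I^2 = (-1)^49 = -1


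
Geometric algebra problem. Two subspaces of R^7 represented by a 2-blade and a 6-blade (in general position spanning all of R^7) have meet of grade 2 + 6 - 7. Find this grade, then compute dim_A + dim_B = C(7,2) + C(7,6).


Meet grade = grade(A) + grade(B) - n
= 2 + 6 - 7 = 1
C(7,2) = 21
C(7,6) = 7
dim_A + dim_B = 21 + 7 = 28


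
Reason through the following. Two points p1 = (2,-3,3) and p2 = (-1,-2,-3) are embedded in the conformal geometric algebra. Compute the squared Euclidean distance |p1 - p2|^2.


p1 - p2 = (3, -1, 6)
|p1 - p2|^2 = 3^2 + (-1)^2 + 6^2
= 9 + 1 + 36
= 46


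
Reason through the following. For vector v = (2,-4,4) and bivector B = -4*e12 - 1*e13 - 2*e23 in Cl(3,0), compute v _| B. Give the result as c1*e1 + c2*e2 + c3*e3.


Left contraction v _| B = <vB>_1 (grade-1 part of the geometric product vB).
Using e1_|e12 = e2, e2_|e12 = -e1, e1_|e13 = e3, e3_|e13 = -e1, e2_|e23 = e3, e3_|e23 = -e2:
e1 coeff: -v2*b12 - v3*b13 = -(-4)*(-4) - (4)*(-1) = -12
e2 coeff: v1*b12 - v3*b23 = (2)*(-4) - (4)*(-2) = 0
e3 coeff: v1*b13 + v2*b23 = (2)*(-1) + (-4)*(-2) = 6
v _| B = -12*e1 + 0*e2 + 6*e3


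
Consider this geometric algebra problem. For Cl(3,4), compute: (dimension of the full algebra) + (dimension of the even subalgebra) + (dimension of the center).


n = 3 + 4 = 7
Total dim = 2^7 = 128
Even subalgebra dim = 2^6 = 64
n is odd, so center dim = 2
Sum = 128 + 64 + 2 = 194


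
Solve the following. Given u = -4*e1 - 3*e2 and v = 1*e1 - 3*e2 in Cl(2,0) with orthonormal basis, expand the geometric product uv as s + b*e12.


Expand: (-4*e1 - 3*e2)(1*e1 - 3*e2)
= (-4)*1*e1e1 + (-4)*(-3)*e1e2 + (-3)*1*e2e1 + (-3)*(-3)*e2e2
Using e1^2 = e2^2 = 1, e2e1 = -e1e2:
Scalar part s = (-4)*1 + (-3)*(-3) = -4 + 9 = 5
Bivector part b = (-4)*(-3) - (-3)*1 = 12 - (-3) = 15
uv = 5 + 15*e12


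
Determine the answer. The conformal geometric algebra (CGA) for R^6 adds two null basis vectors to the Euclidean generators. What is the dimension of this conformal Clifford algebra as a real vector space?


The conformal model of R^6 uses Cl(7,1): the 6 Euclidean generators plus two extra orthogonal generators e+ (e+^2 = +1) and e- (e-^2 = -1), from which the null vectors e0, einf are built.
Number of generators m = 6 + 2 = 8.
dim Cl(p,q) = 2^m = 2^8 = 256


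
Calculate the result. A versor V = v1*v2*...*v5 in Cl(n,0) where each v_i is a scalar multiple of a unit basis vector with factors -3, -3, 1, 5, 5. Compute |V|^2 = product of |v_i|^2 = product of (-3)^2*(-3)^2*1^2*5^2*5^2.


Each vector v_i has |v_i|^2 = s_i^2
Squared scales: (-3)^2 = 9, (-3)^2 = 9, 1^2 = 1, 5^2 = 25, 5^2 = 25
|V|^2 = 9 * 9 * 1 * 25 * 25
= 50625


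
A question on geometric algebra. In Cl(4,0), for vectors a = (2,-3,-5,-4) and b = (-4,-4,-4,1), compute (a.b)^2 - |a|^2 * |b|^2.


a . b = 2*(-4) + (-3)*(-4) + (-5)*(-4) + (-4)*1
= -8 + 12 + 20 + (-4) = 20
|a|^2 = 2^2 + (-3)^2 + (-5)^2 + (-4)^2 = 54
|b|^2 = (-4)^2 + (-4)^2 + (-4)^2 + 1^2 = 49
(a.b)^2 = 20^2 = 400
|a|^2 * |b|^2 = 54 * 49 = 2646
Result = 400 - 2646 = -2246


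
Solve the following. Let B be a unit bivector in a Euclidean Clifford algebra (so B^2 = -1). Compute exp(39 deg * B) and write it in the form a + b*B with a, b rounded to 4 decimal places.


For a unit bivector B with B^2 = -1, the exponential series gives
e^(theta*B) = cos(theta) + sin(theta)*B (the GA analogue of Euler's formula).
theta = 39 degrees = 0.680678 rad
cos(39 deg) = 0.7771
sin(39 deg) = 0.6293
exp(theta*B) = 0.7771 + 0.6293*B


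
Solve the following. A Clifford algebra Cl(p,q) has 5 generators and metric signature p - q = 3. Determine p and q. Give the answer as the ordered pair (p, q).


We need p + q = 5 and p - q = 3.
Adding: 2p = 5 + 3 = 8, so p = 4.
Then q = 5 - 4 = 1.
(p, q) = (4, 1)


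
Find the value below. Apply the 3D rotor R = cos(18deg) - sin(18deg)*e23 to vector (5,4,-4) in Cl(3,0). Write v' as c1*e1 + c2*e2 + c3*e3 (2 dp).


Rotor R = cos(18deg) - sin(18deg)*e23
Rotation angle theta = 2 * 18 = 36 degrees in the e23 plane (e2 -> e3).
The component perpendicular to the plane (e1) is invariant: v'_1 = v1 = 5.00
cos(36deg) = 0.8090, sin(36deg) = 0.5878
v'_2 = v2*cos(theta) - v3*sin(theta) = 4*0.8090 - (-4)*0.5878 = 5.59
v'_3 = v2*sin(theta) + v3*cos(theta) = 4*0.5878 + (-4)*0.8090 = -0.88
v' = 5.00*e1 + 5.59*e2 - 0.88*e3


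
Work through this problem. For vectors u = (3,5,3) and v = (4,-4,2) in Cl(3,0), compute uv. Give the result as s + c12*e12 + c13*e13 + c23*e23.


In Cl(3,0): e_i^2 = 1, e_ie_j = -e_je_i for i != j.
Scalar part = u . v = 3*4 + 5*(-4) + 3*2
= 12 + (-20) + 6 = -2
e12 coeff = 3*(-4) - 5*4 = -12 - 20 = -32
e13 coeff = 3*2 - 3*4 = 6 - 12 = -6
e23 coeff = 5*2 - 3*(-4) = 10 - (-12) = 22
uv = -2 - 32*e12 - 6*e13 + 22*e23


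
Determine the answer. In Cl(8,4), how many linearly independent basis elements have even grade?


Even subalgebra dimension = 2^(n-1)
n = 8 + 4 = 12
2^(12 - 1) = 2^11 = 2048
Verification: sum of C(12,k) for even k = 1 + 66 + 495 + 924 + 495 + 66 + 1 = 2048
Result = 2048


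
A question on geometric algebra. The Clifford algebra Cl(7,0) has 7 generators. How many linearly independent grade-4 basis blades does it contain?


Number of grade-k basis blades in Cl(p,q) with n = p + q is C(n, k).
n = 7 + 0 = 7
C(7, 4) = 7! / (4! * 3!)
= 5040 / (24 * 6)
= 35


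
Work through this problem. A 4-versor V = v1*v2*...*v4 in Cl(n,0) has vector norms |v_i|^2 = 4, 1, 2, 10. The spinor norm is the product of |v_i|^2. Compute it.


Spinor norm N(V) = |v1|^2 * |v2|^2 * ... * |v4|^2
= 4 * 1 * 2 * 10
Running product: 4, 4, 8, 80
N(V) = 80


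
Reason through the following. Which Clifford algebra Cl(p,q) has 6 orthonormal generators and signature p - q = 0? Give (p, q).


We need p + q = 6 and p - q = 0.
Adding: 2p = 6 + 0 = 6, so p = 3.
Then q = 6 - 3 = 3.
(p, q) = (3, 3)


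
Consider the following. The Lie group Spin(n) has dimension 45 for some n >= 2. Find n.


dim Spin(n) = dim so(n) = n(n-1)/2.
Solve n(n-1)/2 = 45, i.e. n^2 - n - 90 = 0.
Discriminant = 1 + 8*45 = 361
n = (1 + sqrt(361))/2 = (1 + 19)/2 = 10


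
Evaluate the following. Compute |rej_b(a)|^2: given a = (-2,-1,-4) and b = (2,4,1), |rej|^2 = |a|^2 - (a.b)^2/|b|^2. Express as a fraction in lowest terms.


|a|^2 = (-2)^2 + (-1)^2 + (-4)^2 = 21
|b|^2 = 2^2 + 4^2 + 1^2 = 21
a . b = (-2)*2 + (-1)*4 + (-4)*1 = -12
(a.b)^2 = (-12)^2 = 144
|rej|^2 = 21 - 144/21
= (441 - 144)/21
= 297/21
In lowest terms: 99/7


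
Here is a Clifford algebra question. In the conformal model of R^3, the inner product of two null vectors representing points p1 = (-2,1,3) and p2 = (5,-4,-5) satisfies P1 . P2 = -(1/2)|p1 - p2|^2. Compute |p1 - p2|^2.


p1 - p2 = (-7, 5, 8)
|p1 - p2|^2 = (-7)^2 + 5^2 + 8^2
= 49 + 25 + 64
= 138


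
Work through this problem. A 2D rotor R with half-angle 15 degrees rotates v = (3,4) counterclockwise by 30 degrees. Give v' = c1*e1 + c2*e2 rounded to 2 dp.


Rotor R = cos(15deg) - sin(15deg)*e12
Rotation angle theta = 2 * 15 = 30 degrees
v' = R*v*~R rotates v by theta.
cos(30deg) = 0.8660, sin(30deg) = 0.5000
v'_1 = 3*cos(30deg) - 4*sin(30deg)
= 3*0.8660 - 4*0.5000
= 0.60
v'_2 = 3*sin(30deg) + 4*cos(30deg)
= 3*0.5000 + 4*0.8660
= 4.96
v' = 0.60*e1 + 4.96*e2


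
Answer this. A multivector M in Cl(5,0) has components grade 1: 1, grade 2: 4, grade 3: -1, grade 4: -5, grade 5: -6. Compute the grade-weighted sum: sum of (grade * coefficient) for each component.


Grade-weighted sum = sum of grade_k * coefficient_k
1*1 = 1
2*4 = 8
3*(-1) = -3
4*(-5) = -20
5*(-6) = -30
Total = 1 + 8 + (-3) + (-20) + (-30) = -44


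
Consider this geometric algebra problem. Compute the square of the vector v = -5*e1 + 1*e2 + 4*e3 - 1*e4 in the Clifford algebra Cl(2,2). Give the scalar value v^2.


v^2 = sum of c_i^2 * e_i^2
Positive signature terms (e_i^2 = +1): (-5)^2 + 1^2 = 26
Negative signature terms (e_j^2 = -1): 4^2 + (-1)^2 = 17
v^2 = 26 - 17 = 9


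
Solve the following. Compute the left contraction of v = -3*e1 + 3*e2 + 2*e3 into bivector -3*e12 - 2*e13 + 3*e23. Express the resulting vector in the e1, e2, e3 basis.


Left contraction v _| B = <vB>_1 (grade-1 part of the geometric product vB).
Using e1_|e12 = e2, e2_|e12 = -e1, e1_|e13 = e3, e3_|e13 = -e1, e2_|e23 = e3, e3_|e23 = -e2:
e1 coeff: -v2*b12 - v3*b13 = -(3)*(-3) - (2)*(-2) = 13
e2 coeff: v1*b12 - v3*b23 = (-3)*(-3) - (2)*(3) = 3
e3 coeff: v1*b13 + v2*b23 = (-3)*(-2) + (3)*(3) = 15
v _| B = 13*e1 + 3*e2 + 15*e3


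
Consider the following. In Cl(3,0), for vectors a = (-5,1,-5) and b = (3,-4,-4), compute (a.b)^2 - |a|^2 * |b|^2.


a . b = (-5)*3 + 1*(-4) + (-5)*(-4)
= -15 + (-4) + 20 = 1
|a|^2 = (-5)^2 + 1^2 + (-5)^2 = 51
|b|^2 = 3^2 + (-4)^2 + (-4)^2 = 41
(a.b)^2 = 1^2 = 1
|a|^2 * |b|^2 = 51 * 41 = 2091
Result = 1 - 2091 = -2090
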